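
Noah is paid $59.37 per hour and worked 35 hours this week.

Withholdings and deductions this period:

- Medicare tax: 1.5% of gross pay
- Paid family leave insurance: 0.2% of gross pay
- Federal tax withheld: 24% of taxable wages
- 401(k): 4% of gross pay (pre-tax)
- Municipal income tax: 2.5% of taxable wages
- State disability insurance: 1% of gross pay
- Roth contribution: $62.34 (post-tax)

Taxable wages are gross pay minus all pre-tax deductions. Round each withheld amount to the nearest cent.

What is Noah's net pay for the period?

$1,347.75

Gross pay: 35 × $59.37 = $2,077.95
401(k): $2,077.95 × 0.04 = $83.12
Taxable wages = $2,077.95 − $83.12 = $1,994.83
Federal tax withheld: $1,994.83 × 0.24 = $478.76
Municipal income tax: $1,994.83 × 0.025 = $49.87
Medicare tax: $2,077.95 × 0.015 = $31.17
State disability insurance: $2,077.95 × 0.01 = $20.78
Paid family leave insurance: $2,077.95 × 0.002 = $4.16
Roth contribution: $62.34
Total deductions = $83.12 + $478.76 + $49.87 + $31.17 + $20.78 + $4.16 + $62.34 = $730.20
Net pay = $2,077.95 − $730.20 = $1,347.75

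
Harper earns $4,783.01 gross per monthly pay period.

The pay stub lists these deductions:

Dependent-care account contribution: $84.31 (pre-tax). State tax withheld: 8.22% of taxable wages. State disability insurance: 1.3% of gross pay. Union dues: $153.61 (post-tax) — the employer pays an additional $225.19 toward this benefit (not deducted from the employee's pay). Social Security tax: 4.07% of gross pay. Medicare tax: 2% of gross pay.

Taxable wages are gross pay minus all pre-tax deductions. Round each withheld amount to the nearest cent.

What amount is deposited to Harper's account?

$3,806.35

Dependent-care account contribution: $84.31
Taxable wages = $4,783.01 − $84.31 = $4,698.70
State tax withheld: $4,698.70 × 0.0822 = $386.23
Medicare tax: $4,783.01 × 0.02 = $95.66
Social Security tax: $4,783.01 × 0.0407 = $194.67
State disability insurance: $4,783.01 × 0.013 = $62.18
Union dues: $153.61
(Employer's $225.19 toward union dues is not withheld from the employee.)
Total deductions = $84.31 + $386.23 + $95.66 + $194.67 + $62.18 + $153.61 = $976.66
Net pay = $4,783.01 − $976.66 = $3,806.35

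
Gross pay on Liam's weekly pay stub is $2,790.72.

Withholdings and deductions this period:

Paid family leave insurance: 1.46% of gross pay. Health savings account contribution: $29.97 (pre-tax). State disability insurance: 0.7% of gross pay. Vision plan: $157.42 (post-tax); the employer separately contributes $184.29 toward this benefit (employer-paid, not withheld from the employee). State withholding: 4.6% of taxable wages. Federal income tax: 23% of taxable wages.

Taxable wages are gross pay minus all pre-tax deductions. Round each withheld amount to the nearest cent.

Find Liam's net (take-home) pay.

$1,781.09

Health savings account contribution: $29.97
Taxable wages = $2,790.72 − $29.97 = $2,760.75
Federal income tax: $2,760.75 × 0.23 = $634.97
State withholding: $2,760.75 × 0.046 = $126.99
Paid family leave insurance: $2,790.72 × 0.0146 = $40.74
State disability insurance: $2,790.72 × 0.007 = $19.54
Vision plan: $157.42
(Employer's $184.29 toward vision plan is not withheld from the employee.)
Total deductions = $29.97 + $634.97 + $126.99 + $40.74 + $19.54 + $157.42 = $1,009.63
Net pay = $2,790.72 − $1,009.63 = $1,781.09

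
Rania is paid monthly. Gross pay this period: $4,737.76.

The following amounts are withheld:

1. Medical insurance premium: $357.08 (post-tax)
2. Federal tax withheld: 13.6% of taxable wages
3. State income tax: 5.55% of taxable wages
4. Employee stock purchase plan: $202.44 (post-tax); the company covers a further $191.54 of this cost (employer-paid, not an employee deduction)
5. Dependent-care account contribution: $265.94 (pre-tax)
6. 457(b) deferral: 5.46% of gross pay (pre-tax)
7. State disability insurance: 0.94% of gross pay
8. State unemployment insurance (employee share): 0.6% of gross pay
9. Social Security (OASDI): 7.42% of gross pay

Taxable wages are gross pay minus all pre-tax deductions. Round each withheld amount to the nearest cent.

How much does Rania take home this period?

457(b) deferral: $4,737.76 × 0.0546 = $258.68
Dependent-care account contribution: $265.94
Pre-tax total = $258.68 + $265.94 = $524.62
Taxable wages = $4,737.76 − $524.62 = $4,213.14
Federal tax withheld: $4,213.14 × 0.136 = $572.99
State income tax: $4,213.14 × 0.0555 = $233.83
State unemployment insurance (employee share): $4,737.76 × 0.006 = $28.43
State disability insurance: $4,737.76 × 0.0094 = $44.53
Social Security (OASDI): $4,737.76 × 0.0742 = $351.54
Medical insurance premium: $357.08
Employee stock purchase plan: $202.44
(Employer's $191.54 toward employee stock purchase plan is not withheld from the employee.)
Total deductions = $258.68 + $265.94 + $572.99 + $233.83 + $28.43 + $44.53 + $351.54 + $357.08 + $202.44 = $2,315.46
Net pay = $4,737.76 − $2,315.46 = $2,422.30

$2,422.30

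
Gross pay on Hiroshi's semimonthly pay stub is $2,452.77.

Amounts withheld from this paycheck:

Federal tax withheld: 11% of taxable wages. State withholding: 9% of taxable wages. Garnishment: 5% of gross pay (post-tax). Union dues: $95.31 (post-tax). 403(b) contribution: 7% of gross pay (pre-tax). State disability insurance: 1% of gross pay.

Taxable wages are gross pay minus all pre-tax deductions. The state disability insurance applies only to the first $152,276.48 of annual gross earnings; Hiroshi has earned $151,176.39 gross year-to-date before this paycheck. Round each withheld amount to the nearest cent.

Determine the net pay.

$1,595.91

403(b) contribution: $2,452.77 × 0.07 = $171.69
Taxable wages = $2,452.77 − $171.69 = $2,281.08
Federal tax withheld: $2,281.08 × 0.11 = $250.92
State withholding: $2,281.08 × 0.09 = $205.30
State disability insurance: only $152,276.48 − $151,176.39 = $1,100.09 of this check is subject → $1,100.09 × 0.01 = $11.00
Union dues: $95.31
Garnishment: $2,452.77 × 0.05 = $122.64
Total deductions = $171.69 + $250.92 + $205.30 + $11.00 + $95.31 + $122.64 = $856.86
Net pay = $2,452.77 − $856.86 = $1,595.91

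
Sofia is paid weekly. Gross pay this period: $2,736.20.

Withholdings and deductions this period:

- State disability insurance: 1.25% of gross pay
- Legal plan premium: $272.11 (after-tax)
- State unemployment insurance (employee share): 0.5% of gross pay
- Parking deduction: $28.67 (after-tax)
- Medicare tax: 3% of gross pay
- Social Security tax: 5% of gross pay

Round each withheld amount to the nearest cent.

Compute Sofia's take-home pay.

$2,168.64

Social Security tax: $2,736.20 × 0.05 = $136.81
State unemployment insurance (employee share): $2,736.20 × 0.005 = $13.68
Medicare tax: $2,736.20 × 0.03 = $82.09
State disability insurance: $2,736.20 × 0.0125 = $34.20
Legal plan premium: $272.11
Parking deduction: $28.67
Total deductions = $136.81 + $13.68 + $82.09 + $34.20 + $272.11 + $28.67 = $567.56
Net pay = $2,736.20 − $567.56 = $2,168.64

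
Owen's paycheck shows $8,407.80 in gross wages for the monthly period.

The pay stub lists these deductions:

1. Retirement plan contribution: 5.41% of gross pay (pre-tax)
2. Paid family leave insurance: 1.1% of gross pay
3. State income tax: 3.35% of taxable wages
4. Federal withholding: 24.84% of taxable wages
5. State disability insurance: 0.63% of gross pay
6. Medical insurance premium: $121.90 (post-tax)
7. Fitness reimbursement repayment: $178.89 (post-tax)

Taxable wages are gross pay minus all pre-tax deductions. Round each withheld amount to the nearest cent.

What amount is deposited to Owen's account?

$5,264.76

Retirement plan contribution: $8,407.80 × 0.0541 = $454.86
Taxable wages = $8,407.80 − $454.86 = $7,952.94
State income tax: $7,952.94 × 0.0335 = $266.42
Federal withholding: $7,952.94 × 0.2484 = $1,975.51
Paid family leave insurance: $8,407.80 × 0.011 = $92.49
State disability insurance: $8,407.80 × 0.0063 = $52.97
Fitness reimbursement repayment: $178.89
Medical insurance premium: $121.90
Total deductions = $454.86 + $266.42 + $1,975.51 + $92.49 + $52.97 + $178.89 + $121.90 = $3,143.04
Net pay = $8,407.80 − $3,143.04 = $5,264.76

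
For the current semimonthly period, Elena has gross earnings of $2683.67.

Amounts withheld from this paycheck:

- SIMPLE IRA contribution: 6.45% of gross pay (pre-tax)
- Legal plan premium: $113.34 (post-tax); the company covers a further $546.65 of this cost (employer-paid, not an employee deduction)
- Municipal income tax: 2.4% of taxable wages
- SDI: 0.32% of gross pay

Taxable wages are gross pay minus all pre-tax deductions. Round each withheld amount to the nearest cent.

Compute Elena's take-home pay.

$2328.39

SIMPLE IRA contribution: $2683.67 × 0.0645 = $173.10
Taxable wages = $2683.67 − $173.10 = $2510.57
Municipal income tax: $2510.57 × 0.024 = $60.25
SDI: $2683.67 × 0.0032 = $8.59
Legal plan premium: $113.34
(Employer's $546.65 toward legal plan premium is not withheld from the employee.)
Total deductions = $173.10 + $60.25 + $8.59 + $113.34 = $355.28
Net pay = $2683.67 − $355.28 = $2328.39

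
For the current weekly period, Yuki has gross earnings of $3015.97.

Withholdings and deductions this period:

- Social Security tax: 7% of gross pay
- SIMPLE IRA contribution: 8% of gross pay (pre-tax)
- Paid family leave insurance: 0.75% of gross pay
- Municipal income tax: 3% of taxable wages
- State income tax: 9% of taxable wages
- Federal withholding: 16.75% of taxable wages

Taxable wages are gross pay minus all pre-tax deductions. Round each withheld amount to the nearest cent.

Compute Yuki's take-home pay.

$1743.23

SIMPLE IRA contribution: $3015.97 × 0.08 = $241.28
Taxable wages = $3015.97 − $241.28 = $2774.69
Municipal income tax: $2774.69 × 0.03 = $83.24
State income tax: $2774.69 × 0.09 = $249.72
Federal withholding: $2774.69 × 0.1675 = $464.76
Paid family leave insurance: $3015.97 × 0.0075 = $22.62
Social Security tax: $3015.97 × 0.07 = $211.12
Total deductions = $241.28 + $83.24 + $249.72 + $464.76 + $22.62 + $211.12 = $1272.74
Net pay = $3015.97 − $1272.74 = $1743.23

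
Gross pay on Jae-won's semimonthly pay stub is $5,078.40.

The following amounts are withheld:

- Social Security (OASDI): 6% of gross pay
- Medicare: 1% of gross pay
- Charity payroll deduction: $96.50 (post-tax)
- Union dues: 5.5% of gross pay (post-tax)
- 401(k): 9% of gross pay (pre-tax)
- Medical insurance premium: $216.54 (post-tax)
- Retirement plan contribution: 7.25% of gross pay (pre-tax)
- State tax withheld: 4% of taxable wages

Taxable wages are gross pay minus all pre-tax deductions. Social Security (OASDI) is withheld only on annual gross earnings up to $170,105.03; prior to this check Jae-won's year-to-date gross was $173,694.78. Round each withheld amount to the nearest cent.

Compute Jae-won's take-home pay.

$3,439.90

401(k): $5,078.40 × 0.09 = $457.06
Retirement plan contribution: $5,078.40 × 0.0725 = $368.18
Pre-tax total = $457.06 + $368.18 = $825.24
Taxable wages = $5,078.40 − $825.24 = $4,253.16
State tax withheld: $4,253.16 × 0.04 = $170.13
Medicare: $5,078.40 × 0.01 = $50.78
Social Security (OASDI): annual cap $170,105.03 already reached (YTD $173,694.78), so $0.00
Medical insurance premium: $216.54
Union dues: $5,078.40 × 0.055 = $279.31
Charity payroll deduction: $96.50
Total deductions = $457.06 + $368.18 + $170.13 + $50.78 + $0.00 + $216.54 + $279.31 + $96.50 = $1,638.50
Net pay = $5,078.40 − $1,638.50 = $3,439.90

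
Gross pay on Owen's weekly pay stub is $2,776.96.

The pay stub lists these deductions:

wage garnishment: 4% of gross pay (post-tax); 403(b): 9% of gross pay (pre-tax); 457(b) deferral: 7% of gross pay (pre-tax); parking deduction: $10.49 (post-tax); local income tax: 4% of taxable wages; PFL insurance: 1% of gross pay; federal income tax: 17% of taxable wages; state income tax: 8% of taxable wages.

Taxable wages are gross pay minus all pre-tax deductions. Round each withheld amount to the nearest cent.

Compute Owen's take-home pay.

457(b) deferral: $2,776.96 × 0.07 = $194.39
403(b): $2,776.96 × 0.09 = $249.93
Pre-tax total = $194.39 + $249.93 = $444.32
Taxable wages = $2,776.96 − $444.32 = $2,332.64
State income tax: $2,332.64 × 0.08 = $186.61
Federal income tax: $2,332.64 × 0.17 = $396.55
Local income tax: $2,332.64 × 0.04 = $93.31
PFL insurance: $2,776.96 × 0.01 = $27.77
Wage garnishment: $2,776.96 × 0.04 = $111.08
Parking deduction: $10.49
Total deductions = $194.39 + $249.93 + $186.61 + $396.55 + $93.31 + $27.77 + $111.08 + $10.49 = $1,270.13
Net pay = $2,776.96 − $1,270.13 = $1,506.83

$1,506.83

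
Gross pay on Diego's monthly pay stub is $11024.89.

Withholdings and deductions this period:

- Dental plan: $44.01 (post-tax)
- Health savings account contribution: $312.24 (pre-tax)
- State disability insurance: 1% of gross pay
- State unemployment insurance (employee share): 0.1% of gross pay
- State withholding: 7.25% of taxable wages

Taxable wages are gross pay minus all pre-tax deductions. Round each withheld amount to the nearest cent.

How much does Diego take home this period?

$9770.70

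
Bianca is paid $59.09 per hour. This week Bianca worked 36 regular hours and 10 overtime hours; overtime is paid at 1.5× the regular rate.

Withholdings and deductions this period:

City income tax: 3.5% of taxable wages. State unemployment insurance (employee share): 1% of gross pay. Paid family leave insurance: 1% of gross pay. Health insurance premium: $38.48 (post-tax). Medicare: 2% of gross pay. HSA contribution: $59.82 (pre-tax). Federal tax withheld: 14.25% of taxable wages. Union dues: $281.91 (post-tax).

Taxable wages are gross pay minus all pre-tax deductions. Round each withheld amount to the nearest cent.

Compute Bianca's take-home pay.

Regular pay: 36 × $59.09 = $2127.24
Overtime pay: 10 × $59.09 × 1.5 = $886.35
Gross pay = $2127.24 + $886.35 = $3013.59
HSA contribution: $59.82
Taxable wages = $3013.59 − $59.82 = $2953.77
Federal tax withheld: $2953.77 × 0.1425 = $420.91
City income tax: $2953.77 × 0.035 = $103.38
Paid family leave insurance: $3013.59 × 0.01 = $30.14
State unemployment insurance (employee share): $3013.59 × 0.01 = $30.14
Medicare: $3013.59 × 0.02 = $60.27
Health insurance premium: $38.48
Union dues: $281.91
Total deductions = $59.82 + $420.91 + $103.38 + $30.14 + $30.14 + $60.27 + $38.48 + $281.91 = $1025.05
Net pay = $3013.59 − $1025.05 = $1988.54

$1988.54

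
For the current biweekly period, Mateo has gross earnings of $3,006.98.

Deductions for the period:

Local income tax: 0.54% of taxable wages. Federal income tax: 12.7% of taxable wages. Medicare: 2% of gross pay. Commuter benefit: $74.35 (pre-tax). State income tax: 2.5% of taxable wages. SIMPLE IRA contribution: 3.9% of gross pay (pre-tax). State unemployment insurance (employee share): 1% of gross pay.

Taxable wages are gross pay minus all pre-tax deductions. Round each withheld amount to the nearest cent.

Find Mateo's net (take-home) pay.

SIMPLE IRA contribution: $3,006.98 × 0.039 = $117.27
Commuter benefit: $74.35
Pre-tax total = $117.27 + $74.35 = $191.62
Taxable wages = $3,006.98 − $191.62 = $2,815.36
Local income tax: $2,815.36 × 0.0054 = $15.20
Federal income tax: $2,815.36 × 0.127 = $357.55
State income tax: $2,815.36 × 0.025 = $70.38
State unemployment insurance (employee share): $3,006.98 × 0.01 = $30.07
Medicare: $3,006.98 × 0.02 = $60.14
Total deductions = $117.27 + $74.35 + $15.20 + $357.55 + $70.38 + $30.07 + $60.14 = $724.96
Net pay = $3,006.98 − $724.96 = $2,282.02

$2,282.02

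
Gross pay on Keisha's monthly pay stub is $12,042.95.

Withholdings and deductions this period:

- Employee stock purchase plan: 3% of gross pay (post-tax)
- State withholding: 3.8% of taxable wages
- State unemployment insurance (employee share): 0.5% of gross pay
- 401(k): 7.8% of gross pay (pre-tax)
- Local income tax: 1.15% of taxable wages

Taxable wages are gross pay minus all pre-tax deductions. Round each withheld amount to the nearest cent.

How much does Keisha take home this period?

$10,132.47

401(k): $12,042.95 × 0.078 = $939.35
Taxable wages = $12,042.95 − $939.35 = $11,103.60
Local income tax: $11,103.60 × 0.0115 = $127.69
State withholding: $11,103.60 × 0.038 = $421.94
State unemployment insurance (employee share): $12,042.95 × 0.005 = $60.21
Employee stock purchase plan: $12,042.95 × 0.03 = $361.29
Total deductions = $939.35 + $127.69 + $421.94 + $60.21 + $361.29 = $1,910.48
Net pay = $12,042.95 − $1,910.48 = $10,132.47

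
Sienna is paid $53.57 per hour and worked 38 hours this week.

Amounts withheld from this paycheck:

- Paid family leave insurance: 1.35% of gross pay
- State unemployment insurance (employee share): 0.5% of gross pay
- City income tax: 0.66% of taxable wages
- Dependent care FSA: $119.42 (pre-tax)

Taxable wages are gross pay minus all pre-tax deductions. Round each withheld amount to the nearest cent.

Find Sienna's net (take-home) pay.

$1,865.93

Gross pay: 38 × $53.57 = $2,035.66
Dependent care FSA: $119.42
Taxable wages = $2,035.66 − $119.42 = $1,916.24
City income tax: $1,916.24 × 0.0066 = $12.65
State unemployment insurance (employee share): $2,035.66 × 0.005 = $10.18
Paid family leave insurance: $2,035.66 × 0.0135 = $27.48
Total deductions = $119.42 + $12.65 + $10.18 + $27.48 = $169.73
Net pay = $2,035.66 − $169.73 = $1,865.93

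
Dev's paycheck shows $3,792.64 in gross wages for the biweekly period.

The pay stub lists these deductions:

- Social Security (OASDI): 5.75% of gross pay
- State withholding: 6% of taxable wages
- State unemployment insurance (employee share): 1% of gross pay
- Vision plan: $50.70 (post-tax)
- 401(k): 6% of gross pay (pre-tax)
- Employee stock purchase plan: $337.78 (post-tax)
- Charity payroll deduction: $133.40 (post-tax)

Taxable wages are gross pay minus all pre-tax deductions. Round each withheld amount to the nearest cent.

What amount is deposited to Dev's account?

401(k): $3,792.64 × 0.06 = $227.56
Taxable wages = $3,792.64 − $227.56 = $3,565.08
State withholding: $3,565.08 × 0.06 = $213.90
Social Security (OASDI): $3,792.64 × 0.0575 = $218.08
State unemployment insurance (employee share): $3,792.64 × 0.01 = $37.93
Employee stock purchase plan: $337.78
Vision plan: $50.70
Charity payroll deduction: $133.40
Total deductions = $227.56 + $213.90 + $218.08 + $37.93 + $337.78 + $50.70 + $133.40 = $1,219.35
Net pay = $3,792.64 − $1,219.35 = $2,573.29

$2,573.29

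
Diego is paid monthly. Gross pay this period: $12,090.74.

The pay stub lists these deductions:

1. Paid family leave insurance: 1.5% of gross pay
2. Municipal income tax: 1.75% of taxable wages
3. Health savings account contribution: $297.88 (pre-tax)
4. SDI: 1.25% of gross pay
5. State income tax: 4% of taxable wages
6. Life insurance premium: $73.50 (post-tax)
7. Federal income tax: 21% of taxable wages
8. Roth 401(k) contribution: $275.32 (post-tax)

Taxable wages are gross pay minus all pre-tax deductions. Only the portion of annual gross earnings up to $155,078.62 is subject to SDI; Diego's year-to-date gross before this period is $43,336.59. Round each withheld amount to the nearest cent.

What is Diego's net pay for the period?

Health savings account contribution: $297.88
Taxable wages = $12,090.74 − $297.88 = $11,792.86
Federal income tax: $11,792.86 × 0.21 = $2,476.50
Municipal income tax: $11,792.86 × 0.0175 = $206.38
State income tax: $11,792.86 × 0.04 = $471.71
Paid family leave insurance: $12,090.74 × 0.015 = $181.36
SDI: cap not yet reached, full $12,090.74 is subject → $12,090.74 × 0.0125 = $151.13
Roth 401(k) contribution: $275.32
Life insurance premium: $73.50
Total deductions = $297.88 + $2,476.50 + $206.38 + $471.71 + $181.36 + $151.13 + $275.32 + $73.50 = $4,133.78
Net pay = $12,090.74 − $4,133.78 = $7,956.96

$7,956.96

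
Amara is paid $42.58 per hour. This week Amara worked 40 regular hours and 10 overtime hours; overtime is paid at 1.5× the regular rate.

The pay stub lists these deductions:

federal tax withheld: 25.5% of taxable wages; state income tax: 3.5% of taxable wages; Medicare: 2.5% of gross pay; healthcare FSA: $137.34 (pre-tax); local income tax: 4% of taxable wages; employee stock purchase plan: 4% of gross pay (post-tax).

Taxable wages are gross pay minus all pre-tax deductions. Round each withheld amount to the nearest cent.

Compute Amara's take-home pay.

Regular pay: 40 × $42.58 = $1,703.20
Overtime pay: 10 × $42.58 × 1.5 = $638.70
Gross pay = $1,703.20 + $638.70 = $2,341.90
Healthcare FSA: $137.34
Taxable wages = $2,341.90 − $137.34 = $2,204.56
Federal tax withheld: $2,204.56 × 0.255 = $562.16
State income tax: $2,204.56 × 0.035 = $77.16
Local income tax: $2,204.56 × 0.04 = $88.18
Medicare: $2,341.90 × 0.025 = $58.55
Employee stock purchase plan: $2,341.90 × 0.04 = $93.68
Total deductions = $137.34 + $562.16 + $77.16 + $88.18 + $58.55 + $93.68 = $1,017.07
Net pay = $2,341.90 − $1,017.07 = $1,324.83

$1,324.83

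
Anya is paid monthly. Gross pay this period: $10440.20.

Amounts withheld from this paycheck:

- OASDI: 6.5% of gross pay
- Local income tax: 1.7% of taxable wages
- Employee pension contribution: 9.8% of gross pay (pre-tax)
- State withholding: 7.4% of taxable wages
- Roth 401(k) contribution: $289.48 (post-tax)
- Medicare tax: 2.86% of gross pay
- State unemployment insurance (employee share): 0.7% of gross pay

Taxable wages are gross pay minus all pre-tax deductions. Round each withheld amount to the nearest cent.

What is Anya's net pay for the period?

Employee pension contribution: $10440.20 × 0.098 = $1023.14
Taxable wages = $10440.20 − $1023.14 = $9417.06
Local income tax: $9417.06 × 0.017 = $160.09
State withholding: $9417.06 × 0.074 = $696.86
Medicare tax: $10440.20 × 0.0286 = $298.59
OASDI: $10440.20 × 0.065 = $678.61
State unemployment insurance (employee share): $10440.20 × 0.007 = $73.08
Roth 401(k) contribution: $289.48
Total deductions = $1023.14 + $160.09 + $696.86 + $298.59 + $678.61 + $73.08 + $289.48 = $3219.85
Net pay = $10440.20 − $3219.85 = $7220.35

$7220.35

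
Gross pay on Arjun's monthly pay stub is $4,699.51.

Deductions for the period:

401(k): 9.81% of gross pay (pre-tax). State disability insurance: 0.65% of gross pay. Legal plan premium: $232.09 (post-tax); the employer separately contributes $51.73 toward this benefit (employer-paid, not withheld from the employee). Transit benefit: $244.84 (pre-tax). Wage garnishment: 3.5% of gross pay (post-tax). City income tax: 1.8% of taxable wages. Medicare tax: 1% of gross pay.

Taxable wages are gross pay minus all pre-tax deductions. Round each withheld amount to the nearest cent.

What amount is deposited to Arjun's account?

$3,447.64

401(k): $4,699.51 × 0.0981 = $461.02
Transit benefit: $244.84
Pre-tax total = $461.02 + $244.84 = $705.86
Taxable wages = $4,699.51 − $705.86 = $3,993.65
City income tax: $3,993.65 × 0.018 = $71.89
State disability insurance: $4,699.51 × 0.0065 = $30.55
Medicare tax: $4,699.51 × 0.01 = $47.00
Legal plan premium: $232.09
Wage garnishment: $4,699.51 × 0.035 = $164.48
(Employer's $51.73 toward legal plan premium is not withheld from the employee.)
Total deductions = $461.02 + $244.84 + $71.89 + $30.55 + $47.00 + $232.09 + $164.48 = $1,251.87
Net pay = $4,699.51 − $1,251.87 = $3,447.64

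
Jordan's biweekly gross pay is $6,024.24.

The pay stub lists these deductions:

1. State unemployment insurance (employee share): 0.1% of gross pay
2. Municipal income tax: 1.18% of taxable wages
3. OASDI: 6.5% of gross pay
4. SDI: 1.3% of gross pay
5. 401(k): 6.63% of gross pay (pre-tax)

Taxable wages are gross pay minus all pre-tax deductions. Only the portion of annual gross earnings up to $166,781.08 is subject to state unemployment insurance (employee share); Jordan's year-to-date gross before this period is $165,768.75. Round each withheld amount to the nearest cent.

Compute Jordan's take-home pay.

$5,087.55

401(k): $6,024.24 × 0.0663 = $399.41
Taxable wages = $6,024.24 − $399.41 = $5,624.83
Municipal income tax: $5,624.83 × 0.0118 = $66.37
State unemployment insurance (employee share): only $166,781.08 − $165,768.75 = $1,012.33 of this check is subject → $1,012.33 × 0.001 = $1.01
OASDI: $6,024.24 × 0.065 = $391.58
SDI: $6,024.24 × 0.013 = $78.32
Total deductions = $399.41 + $66.37 + $1.01 + $391.58 + $78.32 = $936.69
Net pay = $6,024.24 − $936.69 = $5,087.55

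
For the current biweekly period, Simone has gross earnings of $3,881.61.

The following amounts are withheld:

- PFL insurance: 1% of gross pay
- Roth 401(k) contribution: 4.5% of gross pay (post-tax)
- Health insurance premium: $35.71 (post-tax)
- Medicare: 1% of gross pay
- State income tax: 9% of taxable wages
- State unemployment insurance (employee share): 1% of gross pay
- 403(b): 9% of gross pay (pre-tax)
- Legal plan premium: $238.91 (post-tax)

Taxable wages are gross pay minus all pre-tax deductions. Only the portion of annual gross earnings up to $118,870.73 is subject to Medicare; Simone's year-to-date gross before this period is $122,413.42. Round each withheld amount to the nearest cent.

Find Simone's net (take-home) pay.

403(b): $3,881.61 × 0.09 = $349.34
Taxable wages = $3,881.61 − $349.34 = $3,532.27
State income tax: $3,532.27 × 0.09 = $317.90
Medicare: annual cap $118,870.73 already reached (YTD $122,413.42), so $0.00
State unemployment insurance (employee share): $3,881.61 × 0.01 = $38.82
PFL insurance: $3,881.61 × 0.01 = $38.82
Legal plan premium: $238.91
Roth 401(k) contribution: $3,881.61 × 0.045 = $174.67
Health insurance premium: $35.71
Total deductions = $349.34 + $317.90 + $0.00 + $38.82 + $38.82 + $238.91 + $174.67 + $35.71 = $1,194.17
Net pay = $3,881.61 − $1,194.17 = $2,687.44

$2,687.44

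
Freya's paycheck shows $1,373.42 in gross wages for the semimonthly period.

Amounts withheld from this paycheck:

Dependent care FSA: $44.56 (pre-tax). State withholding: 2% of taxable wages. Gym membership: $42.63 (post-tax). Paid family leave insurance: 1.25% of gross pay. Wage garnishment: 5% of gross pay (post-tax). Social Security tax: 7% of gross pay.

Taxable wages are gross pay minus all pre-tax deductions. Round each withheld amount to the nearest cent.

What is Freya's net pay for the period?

$1,077.67

Dependent care FSA: $44.56
Taxable wages = $1,373.42 − $44.56 = $1,328.86
State withholding: $1,328.86 × 0.02 = $26.58
Social Security tax: $1,373.42 × 0.07 = $96.14
Paid family leave insurance: $1,373.42 × 0.0125 = $17.17
Gym membership: $42.63
Wage garnishment: $1,373.42 × 0.05 = $68.67
Total deductions = $44.56 + $26.58 + $96.14 + $17.17 + $42.63 + $68.67 = $295.75
Net pay = $1,373.42 − $295.75 = $1,077.67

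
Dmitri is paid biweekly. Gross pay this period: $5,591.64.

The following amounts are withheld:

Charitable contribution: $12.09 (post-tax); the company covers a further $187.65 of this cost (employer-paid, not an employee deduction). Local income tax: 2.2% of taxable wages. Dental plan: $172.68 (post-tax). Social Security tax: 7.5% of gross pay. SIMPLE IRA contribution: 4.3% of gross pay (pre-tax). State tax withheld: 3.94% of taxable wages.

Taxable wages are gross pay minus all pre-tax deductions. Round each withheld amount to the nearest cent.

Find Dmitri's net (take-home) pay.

SIMPLE IRA contribution: $5,591.64 × 0.043 = $240.44
Taxable wages = $5,591.64 − $240.44 = $5,351.20
State tax withheld: $5,351.20 × 0.0394 = $210.84
Local income tax: $5,351.20 × 0.022 = $117.73
Social Security tax: $5,591.64 × 0.075 = $419.37
Dental plan: $172.68
Charitable contribution: $12.09
(Employer's $187.65 toward charitable contribution is not withheld from the employee.)
Total deductions = $240.44 + $210.84 + $117.73 + $419.37 + $172.68 + $12.09 = $1,173.15
Net pay = $5,591.64 − $1,173.15 = $4,418.49

$4,418.49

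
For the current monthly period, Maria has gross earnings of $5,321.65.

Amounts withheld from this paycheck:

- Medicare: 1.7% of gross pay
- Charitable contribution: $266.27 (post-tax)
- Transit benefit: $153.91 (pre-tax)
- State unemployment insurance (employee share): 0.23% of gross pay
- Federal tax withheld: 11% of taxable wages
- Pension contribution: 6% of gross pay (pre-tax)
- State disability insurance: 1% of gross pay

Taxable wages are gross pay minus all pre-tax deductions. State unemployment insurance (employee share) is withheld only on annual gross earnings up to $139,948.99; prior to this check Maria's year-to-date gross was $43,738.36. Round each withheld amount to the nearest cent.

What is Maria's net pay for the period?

$3,892.91

Transit benefit: $153.91
Pension contribution: $5,321.65 × 0.06 = $319.30
Pre-tax total = $153.91 + $319.30 = $473.21
Taxable wages = $5,321.65 − $473.21 = $4,848.44
Federal tax withheld: $4,848.44 × 0.11 = $533.33
Medicare: $5,321.65 × 0.017 = $90.47
State unemployment insurance (employee share): cap not yet reached, full $5,321.65 is subject → $5,321.65 × 0.0023 = $12.24
State disability insurance: $5,321.65 × 0.01 = $53.22
Charitable contribution: $266.27
Total deductions = $153.91 + $319.30 + $533.33 + $90.47 + $12.24 + $53.22 + $266.27 = $1,428.74
Net pay = $5,321.65 − $1,428.74 = $3,892.91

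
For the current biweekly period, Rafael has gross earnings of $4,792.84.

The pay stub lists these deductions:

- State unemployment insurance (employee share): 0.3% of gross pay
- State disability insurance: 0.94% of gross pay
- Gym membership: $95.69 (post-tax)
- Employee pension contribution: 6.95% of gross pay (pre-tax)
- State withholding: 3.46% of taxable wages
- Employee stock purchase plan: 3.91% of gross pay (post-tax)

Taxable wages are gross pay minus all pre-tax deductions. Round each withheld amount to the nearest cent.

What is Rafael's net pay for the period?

Employee pension contribution: $4,792.84 × 0.0695 = $333.10
Taxable wages = $4,792.84 − $333.10 = $4,459.74
State withholding: $4,459.74 × 0.0346 = $154.31
State unemployment insurance (employee share): $4,792.84 × 0.003 = $14.38
State disability insurance: $4,792.84 × 0.0094 = $45.05
Gym membership: $95.69
Employee stock purchase plan: $4,792.84 × 0.0391 = $187.40
Total deductions = $333.10 + $154.31 + $14.38 + $45.05 + $95.69 + $187.40 = $829.93
Net pay = $4,792.84 − $829.93 = $3,962.91

$3,962.91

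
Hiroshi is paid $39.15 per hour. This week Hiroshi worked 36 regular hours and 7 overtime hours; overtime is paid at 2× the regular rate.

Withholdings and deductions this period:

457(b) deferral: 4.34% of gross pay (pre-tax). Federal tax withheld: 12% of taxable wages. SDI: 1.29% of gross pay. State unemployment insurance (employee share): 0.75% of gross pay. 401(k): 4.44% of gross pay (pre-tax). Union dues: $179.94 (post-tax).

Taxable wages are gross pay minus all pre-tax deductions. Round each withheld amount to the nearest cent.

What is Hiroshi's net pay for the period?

$1351.48

Regular pay: 36 × $39.15 = $1409.40
Overtime pay: 7 × $39.15 × 2 = $548.10
Gross pay = $1409.40 + $548.10 = $1957.50
457(b) deferral: $1957.50 × 0.0434 = $84.96
401(k): $1957.50 × 0.0444 = $86.91
Pre-tax total = $84.96 + $86.91 = $171.87
Taxable wages = $1957.50 − $171.87 = $1785.63
Federal tax withheld: $1785.63 × 0.12 = $214.28
SDI: $1957.50 × 0.0129 = $25.25
State unemployment insurance (employee share): $1957.50 × 0.0075 = $14.68
Union dues: $179.94
Total deductions = $84.96 + $86.91 + $214.28 + $25.25 + $14.68 + $179.94 = $606.02
Net pay = $1957.50 − $606.02 = $1351.48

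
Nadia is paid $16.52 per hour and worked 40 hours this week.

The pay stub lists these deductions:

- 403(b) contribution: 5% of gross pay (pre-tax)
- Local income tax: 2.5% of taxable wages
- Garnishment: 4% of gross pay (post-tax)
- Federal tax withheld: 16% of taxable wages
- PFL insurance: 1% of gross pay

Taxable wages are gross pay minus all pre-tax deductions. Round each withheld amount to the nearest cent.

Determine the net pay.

$478.59

Gross pay: 40 × $16.52 = $660.80
403(b) contribution: $660.80 × 0.05 = $33.04
Taxable wages = $660.80 − $33.04 = $627.76
Local income tax: $627.76 × 0.025 = $15.69
Federal tax withheld: $627.76 × 0.16 = $100.44
PFL insurance: $660.80 × 0.01 = $6.61
Garnishment: $660.80 × 0.04 = $26.43
Total deductions = $33.04 + $15.69 + $100.44 + $6.61 + $26.43 = $182.21
Net pay = $660.80 − $182.21 = $478.59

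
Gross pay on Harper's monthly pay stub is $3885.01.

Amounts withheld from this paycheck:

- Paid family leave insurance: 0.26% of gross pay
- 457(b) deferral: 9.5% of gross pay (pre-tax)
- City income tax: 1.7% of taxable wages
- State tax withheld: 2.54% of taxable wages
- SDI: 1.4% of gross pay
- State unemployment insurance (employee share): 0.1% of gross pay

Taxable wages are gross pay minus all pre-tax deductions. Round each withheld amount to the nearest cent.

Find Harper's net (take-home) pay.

$3298.48

457(b) deferral: $3885.01 × 0.095 = $369.08
Taxable wages = $3885.01 − $369.08 = $3515.93
State tax withheld: $3515.93 × 0.0254 = $89.30
City income tax: $3515.93 × 0.017 = $59.77
Paid family leave insurance: $3885.01 × 0.0026 = $10.10
SDI: $3885.01 × 0.014 = $54.39
State unemployment insurance (employee share): $3885.01 × 0.001 = $3.89
Total deductions = $369.08 + $89.30 + $59.77 + $10.10 + $54.39 + $3.89 = $586.53
Net pay = $3885.01 − $586.53 = $3298.48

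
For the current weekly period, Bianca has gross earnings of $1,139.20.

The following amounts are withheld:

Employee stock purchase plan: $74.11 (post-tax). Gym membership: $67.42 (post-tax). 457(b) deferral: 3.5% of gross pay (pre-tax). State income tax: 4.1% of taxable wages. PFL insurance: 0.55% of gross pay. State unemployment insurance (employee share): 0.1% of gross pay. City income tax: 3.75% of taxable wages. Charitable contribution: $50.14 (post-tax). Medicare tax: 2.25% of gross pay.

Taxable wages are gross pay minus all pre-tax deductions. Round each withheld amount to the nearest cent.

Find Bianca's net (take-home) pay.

457(b) deferral: $1,139.20 × 0.035 = $39.87
Taxable wages = $1,139.20 − $39.87 = $1,099.33
State income tax: $1,099.33 × 0.041 = $45.07
City income tax: $1,099.33 × 0.0375 = $41.22
State unemployment insurance (employee share): $1,139.20 × 0.001 = $1.14
PFL insurance: $1,139.20 × 0.0055 = $6.27
Medicare tax: $1,139.20 × 0.0225 = $25.63
Employee stock purchase plan: $74.11
Charitable contribution: $50.14
Gym membership: $67.42
Total deductions = $39.87 + $45.07 + $41.22 + $1.14 + $6.27 + $25.63 + $74.11 + $50.14 + $67.42 = $350.87
Net pay = $1,139.20 − $350.87 = $788.33

$788.33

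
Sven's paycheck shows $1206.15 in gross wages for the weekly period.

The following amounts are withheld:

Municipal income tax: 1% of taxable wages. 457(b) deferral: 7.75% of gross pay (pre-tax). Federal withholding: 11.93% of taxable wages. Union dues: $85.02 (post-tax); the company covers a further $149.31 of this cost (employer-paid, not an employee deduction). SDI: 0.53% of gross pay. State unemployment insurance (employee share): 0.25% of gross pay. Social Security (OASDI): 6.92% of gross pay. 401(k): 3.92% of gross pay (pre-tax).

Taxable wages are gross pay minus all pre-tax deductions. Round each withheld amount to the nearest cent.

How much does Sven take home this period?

457(b) deferral: $1206.15 × 0.0775 = $93.48
401(k): $1206.15 × 0.0392 = $47.28
Pre-tax total = $93.48 + $47.28 = $140.76
Taxable wages = $1206.15 − $140.76 = $1065.39
Federal withholding: $1065.39 × 0.1193 = $127.10
Municipal income tax: $1065.39 × 0.01 = $10.65
State unemployment insurance (employee share): $1206.15 × 0.0025 = $3.02
Social Security (OASDI): $1206.15 × 0.0692 = $83.47
SDI: $1206.15 × 0.0053 = $6.39
Union dues: $85.02
(Employer's $149.31 toward union dues is not withheld from the employee.)
Total deductions = $93.48 + $47.28 + $127.10 + $10.65 + $3.02 + $83.47 + $6.39 + $85.02 = $456.41
Net pay = $1206.15 − $456.41 = $749.74

$749.74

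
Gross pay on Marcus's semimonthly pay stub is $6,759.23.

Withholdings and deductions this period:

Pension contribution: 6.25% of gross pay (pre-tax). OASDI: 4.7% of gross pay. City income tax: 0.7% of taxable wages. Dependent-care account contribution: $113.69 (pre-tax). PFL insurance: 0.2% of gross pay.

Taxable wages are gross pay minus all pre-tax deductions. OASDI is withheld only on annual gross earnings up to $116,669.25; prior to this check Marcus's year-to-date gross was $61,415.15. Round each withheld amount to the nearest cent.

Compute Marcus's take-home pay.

$5,848.33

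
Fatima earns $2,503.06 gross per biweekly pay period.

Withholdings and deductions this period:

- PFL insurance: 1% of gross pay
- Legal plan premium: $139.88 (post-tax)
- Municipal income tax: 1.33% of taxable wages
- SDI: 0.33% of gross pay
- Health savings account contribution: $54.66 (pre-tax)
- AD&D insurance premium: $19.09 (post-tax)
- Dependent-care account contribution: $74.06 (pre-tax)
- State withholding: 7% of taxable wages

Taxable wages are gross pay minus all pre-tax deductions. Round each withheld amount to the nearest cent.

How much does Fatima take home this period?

Dependent-care account contribution: $74.06
Health savings account contribution: $54.66
Pre-tax total = $74.06 + $54.66 = $128.72
Taxable wages = $2,503.06 − $128.72 = $2,374.34
Municipal income tax: $2,374.34 × 0.0133 = $31.58
State withholding: $2,374.34 × 0.07 = $166.20
SDI: $2,503.06 × 0.0033 = $8.26
PFL insurance: $2,503.06 × 0.01 = $25.03
AD&D insurance premium: $19.09
Legal plan premium: $139.88
Total deductions = $74.06 + $54.66 + $31.58 + $166.20 + $8.26 + $25.03 + $19.09 + $139.88 = $518.76
Net pay = $2,503.06 − $518.76 = $1,984.30

$1,984.30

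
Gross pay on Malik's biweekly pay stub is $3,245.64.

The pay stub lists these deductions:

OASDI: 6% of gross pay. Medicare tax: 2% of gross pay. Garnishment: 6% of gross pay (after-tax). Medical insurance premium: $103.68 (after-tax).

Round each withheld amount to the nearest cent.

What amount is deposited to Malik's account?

OASDI: $3,245.64 × 0.06 = $194.74
Medicare tax: $3,245.64 × 0.02 = $64.91
Medical insurance premium: $103.68
Garnishment: $3,245.64 × 0.06 = $194.74
Total deductions = $194.74 + $64.91 + $103.68 + $194.74 = $558.07
Net pay = $3,245.64 − $558.07 = $2,687.57

$2,687.57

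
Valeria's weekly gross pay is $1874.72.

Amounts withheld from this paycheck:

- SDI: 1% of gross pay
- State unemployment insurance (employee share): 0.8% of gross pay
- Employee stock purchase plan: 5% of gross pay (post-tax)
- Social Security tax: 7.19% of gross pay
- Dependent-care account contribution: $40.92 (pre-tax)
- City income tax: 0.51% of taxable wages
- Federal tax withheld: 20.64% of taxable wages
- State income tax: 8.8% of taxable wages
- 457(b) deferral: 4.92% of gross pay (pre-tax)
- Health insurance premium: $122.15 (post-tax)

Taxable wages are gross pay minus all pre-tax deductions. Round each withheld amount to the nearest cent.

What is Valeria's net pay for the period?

$835.53

457(b) deferral: $1874.72 × 0.0492 = $92.24
Dependent-care account contribution: $40.92
Pre-tax total = $92.24 + $40.92 = $133.16
Taxable wages = $1874.72 − $133.16 = $1741.56
State income tax: $1741.56 × 0.088 = $153.26
City income tax: $1741.56 × 0.0051 = $8.88
Federal tax withheld: $1741.56 × 0.2064 = $359.46
Social Security tax: $1874.72 × 0.0719 = $134.79
State unemployment insurance (employee share): $1874.72 × 0.008 = $15.00
SDI: $1874.72 × 0.01 = $18.75
Employee stock purchase plan: $1874.72 × 0.05 = $93.74
Health insurance premium: $122.15
Total deductions = $92.24 + $40.92 + $153.26 + $8.88 + $359.46 + $134.79 + $15.00 + $18.75 + $93.74 + $122.15 = $1039.19
Net pay = $1874.72 − $1039.19 = $835.53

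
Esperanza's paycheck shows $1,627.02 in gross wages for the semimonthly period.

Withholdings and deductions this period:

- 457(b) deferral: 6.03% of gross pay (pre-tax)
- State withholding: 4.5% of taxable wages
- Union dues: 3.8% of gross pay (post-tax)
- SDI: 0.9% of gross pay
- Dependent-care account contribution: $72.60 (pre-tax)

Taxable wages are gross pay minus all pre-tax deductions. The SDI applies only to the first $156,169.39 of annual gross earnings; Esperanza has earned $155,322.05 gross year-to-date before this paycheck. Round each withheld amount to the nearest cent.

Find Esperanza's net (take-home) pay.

$1,321.32

Dependent-care account contribution: $72.60
457(b) deferral: $1,627.02 × 0.0603 = $98.11
Pre-tax total = $72.60 + $98.11 = $170.71
Taxable wages = $1,627.02 − $170.71 = $1,456.31
State withholding: $1,456.31 × 0.045 = $65.53
SDI: only $156,169.39 − $155,322.05 = $847.34 of this check is subject → $847.34 × 0.009 = $7.63
Union dues: $1,627.02 × 0.038 = $61.83
Total deductions = $72.60 + $98.11 + $65.53 + $7.63 + $61.83 = $305.70
Net pay = $1,627.02 − $305.70 = $1,321.32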